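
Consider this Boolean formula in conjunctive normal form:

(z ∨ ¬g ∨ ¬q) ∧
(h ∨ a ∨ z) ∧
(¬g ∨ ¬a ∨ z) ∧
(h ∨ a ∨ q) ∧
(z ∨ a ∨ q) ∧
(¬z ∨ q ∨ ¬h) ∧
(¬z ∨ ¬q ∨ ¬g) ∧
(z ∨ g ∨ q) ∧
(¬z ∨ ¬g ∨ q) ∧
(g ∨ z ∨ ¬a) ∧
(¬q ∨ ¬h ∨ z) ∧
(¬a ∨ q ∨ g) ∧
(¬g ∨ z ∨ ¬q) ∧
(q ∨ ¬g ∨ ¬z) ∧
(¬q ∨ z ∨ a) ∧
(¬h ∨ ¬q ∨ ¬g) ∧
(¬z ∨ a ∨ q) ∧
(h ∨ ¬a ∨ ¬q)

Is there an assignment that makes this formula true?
Yes

Yes, the formula is satisfiable.

One satisfying assignment is: g=False, q=True, a=False, h=False, z=True

Verification: With this assignment, all 18 clauses evaluate to true.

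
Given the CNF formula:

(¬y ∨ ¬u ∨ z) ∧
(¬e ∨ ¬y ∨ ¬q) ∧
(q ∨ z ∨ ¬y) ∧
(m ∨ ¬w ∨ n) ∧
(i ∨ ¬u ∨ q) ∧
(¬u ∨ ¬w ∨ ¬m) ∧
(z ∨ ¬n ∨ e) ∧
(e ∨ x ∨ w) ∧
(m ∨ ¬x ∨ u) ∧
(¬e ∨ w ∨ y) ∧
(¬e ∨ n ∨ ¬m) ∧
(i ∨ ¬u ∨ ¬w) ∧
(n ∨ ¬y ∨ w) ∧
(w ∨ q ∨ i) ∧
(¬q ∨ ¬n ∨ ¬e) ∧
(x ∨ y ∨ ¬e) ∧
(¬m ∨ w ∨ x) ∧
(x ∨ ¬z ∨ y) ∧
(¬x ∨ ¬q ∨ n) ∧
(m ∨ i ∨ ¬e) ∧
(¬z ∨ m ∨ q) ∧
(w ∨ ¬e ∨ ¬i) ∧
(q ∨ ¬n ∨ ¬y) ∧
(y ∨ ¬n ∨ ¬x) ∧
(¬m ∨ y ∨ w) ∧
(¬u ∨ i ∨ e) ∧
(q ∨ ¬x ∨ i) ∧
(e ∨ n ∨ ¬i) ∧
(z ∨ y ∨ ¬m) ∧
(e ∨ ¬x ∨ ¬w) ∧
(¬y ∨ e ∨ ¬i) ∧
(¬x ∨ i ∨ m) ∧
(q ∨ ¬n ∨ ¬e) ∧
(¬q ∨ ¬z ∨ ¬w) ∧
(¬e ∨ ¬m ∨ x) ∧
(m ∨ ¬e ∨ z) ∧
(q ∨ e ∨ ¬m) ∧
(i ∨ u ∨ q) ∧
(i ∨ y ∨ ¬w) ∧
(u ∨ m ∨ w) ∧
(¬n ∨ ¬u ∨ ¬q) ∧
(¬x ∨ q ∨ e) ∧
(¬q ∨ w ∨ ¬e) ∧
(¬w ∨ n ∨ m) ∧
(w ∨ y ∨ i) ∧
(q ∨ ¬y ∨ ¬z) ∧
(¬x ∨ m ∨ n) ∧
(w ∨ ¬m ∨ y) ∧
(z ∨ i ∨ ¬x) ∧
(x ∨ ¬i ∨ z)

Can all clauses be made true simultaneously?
Yes

Yes, the formula is satisfiable.

One satisfying assignment is: e=False, q=True, z=True, m=True, y=True, x=True, n=True, i=False, w=False, u=False

Verification: With this assignment, all 50 clauses evaluate to true.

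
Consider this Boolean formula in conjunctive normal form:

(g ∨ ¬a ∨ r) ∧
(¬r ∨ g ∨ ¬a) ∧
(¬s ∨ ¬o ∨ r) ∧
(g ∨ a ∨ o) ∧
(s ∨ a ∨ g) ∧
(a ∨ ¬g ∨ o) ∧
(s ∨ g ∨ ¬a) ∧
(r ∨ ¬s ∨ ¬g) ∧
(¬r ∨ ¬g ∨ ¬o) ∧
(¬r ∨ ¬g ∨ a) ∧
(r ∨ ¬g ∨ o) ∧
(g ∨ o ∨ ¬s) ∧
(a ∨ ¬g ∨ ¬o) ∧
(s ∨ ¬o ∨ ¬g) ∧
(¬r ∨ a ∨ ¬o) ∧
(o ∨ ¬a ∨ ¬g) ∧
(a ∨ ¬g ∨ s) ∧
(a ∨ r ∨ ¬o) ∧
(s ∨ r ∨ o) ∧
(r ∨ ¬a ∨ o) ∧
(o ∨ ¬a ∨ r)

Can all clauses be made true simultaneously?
No

No, the formula is not satisfiable.

No assignment of truth values to the variables can make all 21 clauses true simultaneously.

The formula is UNSAT (unsatisfiable).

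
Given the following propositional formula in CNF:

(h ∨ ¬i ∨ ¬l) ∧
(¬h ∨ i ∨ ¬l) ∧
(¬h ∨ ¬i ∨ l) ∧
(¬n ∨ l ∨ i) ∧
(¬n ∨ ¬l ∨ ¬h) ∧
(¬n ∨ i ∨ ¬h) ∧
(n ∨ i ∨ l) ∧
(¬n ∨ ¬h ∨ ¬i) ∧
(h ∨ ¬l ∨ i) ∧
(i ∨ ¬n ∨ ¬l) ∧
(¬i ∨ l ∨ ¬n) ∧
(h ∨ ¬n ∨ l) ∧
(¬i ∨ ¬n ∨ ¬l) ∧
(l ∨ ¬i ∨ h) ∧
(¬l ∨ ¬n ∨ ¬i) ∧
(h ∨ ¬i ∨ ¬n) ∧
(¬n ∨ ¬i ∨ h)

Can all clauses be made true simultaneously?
Yes

Yes, the formula is satisfiable.

One satisfying assignment is: h=True, i=True, n=False, l=True

Verification: With this assignment, all 17 clauses evaluate to true.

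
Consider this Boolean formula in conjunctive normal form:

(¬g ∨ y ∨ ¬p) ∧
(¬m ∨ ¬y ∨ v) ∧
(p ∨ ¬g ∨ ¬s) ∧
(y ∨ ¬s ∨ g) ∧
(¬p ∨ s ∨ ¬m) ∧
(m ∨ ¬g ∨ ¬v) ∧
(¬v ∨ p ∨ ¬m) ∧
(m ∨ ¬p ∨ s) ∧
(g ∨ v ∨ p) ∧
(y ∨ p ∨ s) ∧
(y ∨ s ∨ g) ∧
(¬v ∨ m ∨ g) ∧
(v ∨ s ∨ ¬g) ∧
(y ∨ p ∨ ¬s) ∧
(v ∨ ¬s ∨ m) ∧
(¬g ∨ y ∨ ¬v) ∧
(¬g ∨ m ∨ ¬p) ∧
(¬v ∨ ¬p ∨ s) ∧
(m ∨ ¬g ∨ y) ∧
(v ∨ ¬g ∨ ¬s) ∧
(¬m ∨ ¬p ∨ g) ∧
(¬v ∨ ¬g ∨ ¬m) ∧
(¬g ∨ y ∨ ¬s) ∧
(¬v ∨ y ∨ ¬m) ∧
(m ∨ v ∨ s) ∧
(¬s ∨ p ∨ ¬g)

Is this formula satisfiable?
No

No, the formula is not satisfiable.

No assignment of truth values to the variables can make all 26 clauses true simultaneously.

The formula is UNSAT (unsatisfiable).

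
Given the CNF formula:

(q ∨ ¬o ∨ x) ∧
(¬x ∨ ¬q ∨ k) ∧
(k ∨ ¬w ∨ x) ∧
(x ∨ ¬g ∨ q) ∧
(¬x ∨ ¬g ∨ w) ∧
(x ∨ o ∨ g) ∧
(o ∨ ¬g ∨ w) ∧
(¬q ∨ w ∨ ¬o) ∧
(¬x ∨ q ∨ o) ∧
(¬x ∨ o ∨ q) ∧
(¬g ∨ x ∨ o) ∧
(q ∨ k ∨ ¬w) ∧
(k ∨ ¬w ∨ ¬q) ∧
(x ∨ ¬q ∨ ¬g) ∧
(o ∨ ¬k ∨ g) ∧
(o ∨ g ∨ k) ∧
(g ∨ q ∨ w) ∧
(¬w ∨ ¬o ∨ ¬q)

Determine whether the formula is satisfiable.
Yes

Yes, the formula is satisfiable.

One satisfying assignment is: q=False, k=True, g=False, o=True, w=True, x=True

Verification: With this assignment, all 18 clauses evaluate to true.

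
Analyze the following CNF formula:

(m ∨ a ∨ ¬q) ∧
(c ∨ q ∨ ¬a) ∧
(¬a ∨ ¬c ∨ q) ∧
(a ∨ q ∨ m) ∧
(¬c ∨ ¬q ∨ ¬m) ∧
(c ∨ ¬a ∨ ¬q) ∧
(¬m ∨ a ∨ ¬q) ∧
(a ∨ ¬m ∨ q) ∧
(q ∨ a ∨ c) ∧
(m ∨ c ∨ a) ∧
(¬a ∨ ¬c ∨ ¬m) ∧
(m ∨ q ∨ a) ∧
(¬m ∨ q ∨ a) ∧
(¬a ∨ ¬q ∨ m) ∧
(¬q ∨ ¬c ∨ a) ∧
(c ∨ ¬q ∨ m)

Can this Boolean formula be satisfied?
No

No, the formula is not satisfiable.

No assignment of truth values to the variables can make all 16 clauses true simultaneously.

The formula is UNSAT (unsatisfiable).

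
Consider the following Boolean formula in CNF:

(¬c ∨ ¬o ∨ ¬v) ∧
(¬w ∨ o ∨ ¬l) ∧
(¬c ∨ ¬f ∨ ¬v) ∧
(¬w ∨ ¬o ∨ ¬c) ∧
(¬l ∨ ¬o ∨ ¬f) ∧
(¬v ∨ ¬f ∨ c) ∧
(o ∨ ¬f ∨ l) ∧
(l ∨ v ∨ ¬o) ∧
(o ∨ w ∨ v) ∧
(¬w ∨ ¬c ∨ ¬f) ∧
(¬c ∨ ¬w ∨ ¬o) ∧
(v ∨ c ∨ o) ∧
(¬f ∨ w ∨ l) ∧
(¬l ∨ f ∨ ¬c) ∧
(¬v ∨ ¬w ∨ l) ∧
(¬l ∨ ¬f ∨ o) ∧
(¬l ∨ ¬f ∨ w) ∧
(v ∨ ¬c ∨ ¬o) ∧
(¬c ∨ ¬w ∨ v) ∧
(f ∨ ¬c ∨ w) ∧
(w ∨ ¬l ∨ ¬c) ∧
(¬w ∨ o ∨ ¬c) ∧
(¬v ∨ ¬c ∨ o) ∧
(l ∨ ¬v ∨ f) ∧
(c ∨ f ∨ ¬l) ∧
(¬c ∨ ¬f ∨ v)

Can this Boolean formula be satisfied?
No

No, the formula is not satisfiable.

No assignment of truth values to the variables can make all 26 clauses true simultaneously.

The formula is UNSAT (unsatisfiable).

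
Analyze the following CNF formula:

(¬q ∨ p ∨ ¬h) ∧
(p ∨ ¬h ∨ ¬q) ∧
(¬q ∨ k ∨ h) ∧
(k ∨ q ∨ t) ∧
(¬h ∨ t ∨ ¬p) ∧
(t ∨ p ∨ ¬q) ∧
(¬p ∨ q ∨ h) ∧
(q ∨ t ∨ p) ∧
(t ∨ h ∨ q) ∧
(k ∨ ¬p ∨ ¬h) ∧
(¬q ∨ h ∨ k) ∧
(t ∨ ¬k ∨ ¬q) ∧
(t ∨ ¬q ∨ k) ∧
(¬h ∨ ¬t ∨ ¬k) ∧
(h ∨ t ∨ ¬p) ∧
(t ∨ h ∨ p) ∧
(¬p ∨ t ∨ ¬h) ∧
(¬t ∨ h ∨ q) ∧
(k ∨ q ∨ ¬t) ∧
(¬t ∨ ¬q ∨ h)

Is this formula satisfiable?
No

No, the formula is not satisfiable.

No assignment of truth values to the variables can make all 20 clauses true simultaneously.

The formula is UNSAT (unsatisfiable).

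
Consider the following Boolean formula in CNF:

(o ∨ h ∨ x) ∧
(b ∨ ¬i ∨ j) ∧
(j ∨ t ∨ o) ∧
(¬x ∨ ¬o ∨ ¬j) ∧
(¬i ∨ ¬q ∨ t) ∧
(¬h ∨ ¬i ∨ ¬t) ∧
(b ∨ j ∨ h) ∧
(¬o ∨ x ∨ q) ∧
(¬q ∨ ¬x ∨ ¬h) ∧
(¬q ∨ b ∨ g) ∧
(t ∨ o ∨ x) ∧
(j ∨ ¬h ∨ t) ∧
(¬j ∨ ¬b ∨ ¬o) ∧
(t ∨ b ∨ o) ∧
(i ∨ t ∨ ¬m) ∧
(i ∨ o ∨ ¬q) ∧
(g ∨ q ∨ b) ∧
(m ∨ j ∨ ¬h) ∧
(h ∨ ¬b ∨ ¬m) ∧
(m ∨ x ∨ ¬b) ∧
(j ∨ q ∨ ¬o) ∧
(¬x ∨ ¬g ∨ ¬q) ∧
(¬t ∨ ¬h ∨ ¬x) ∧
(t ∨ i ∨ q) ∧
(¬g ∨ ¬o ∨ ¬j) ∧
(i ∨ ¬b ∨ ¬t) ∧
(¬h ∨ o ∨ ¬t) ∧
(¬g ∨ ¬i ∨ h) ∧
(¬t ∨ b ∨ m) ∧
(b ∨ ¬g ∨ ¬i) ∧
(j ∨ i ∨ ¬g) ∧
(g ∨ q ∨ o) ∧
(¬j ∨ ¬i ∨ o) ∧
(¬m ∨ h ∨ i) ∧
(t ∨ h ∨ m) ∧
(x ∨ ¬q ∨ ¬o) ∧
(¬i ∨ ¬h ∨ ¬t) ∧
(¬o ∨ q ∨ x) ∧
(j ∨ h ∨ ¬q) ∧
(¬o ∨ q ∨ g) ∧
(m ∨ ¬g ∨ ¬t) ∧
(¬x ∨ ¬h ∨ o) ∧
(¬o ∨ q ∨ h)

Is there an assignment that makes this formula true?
No

No, the formula is not satisfiable.

No assignment of truth values to the variables can make all 43 clauses true simultaneously.

The formula is UNSAT (unsatisfiable).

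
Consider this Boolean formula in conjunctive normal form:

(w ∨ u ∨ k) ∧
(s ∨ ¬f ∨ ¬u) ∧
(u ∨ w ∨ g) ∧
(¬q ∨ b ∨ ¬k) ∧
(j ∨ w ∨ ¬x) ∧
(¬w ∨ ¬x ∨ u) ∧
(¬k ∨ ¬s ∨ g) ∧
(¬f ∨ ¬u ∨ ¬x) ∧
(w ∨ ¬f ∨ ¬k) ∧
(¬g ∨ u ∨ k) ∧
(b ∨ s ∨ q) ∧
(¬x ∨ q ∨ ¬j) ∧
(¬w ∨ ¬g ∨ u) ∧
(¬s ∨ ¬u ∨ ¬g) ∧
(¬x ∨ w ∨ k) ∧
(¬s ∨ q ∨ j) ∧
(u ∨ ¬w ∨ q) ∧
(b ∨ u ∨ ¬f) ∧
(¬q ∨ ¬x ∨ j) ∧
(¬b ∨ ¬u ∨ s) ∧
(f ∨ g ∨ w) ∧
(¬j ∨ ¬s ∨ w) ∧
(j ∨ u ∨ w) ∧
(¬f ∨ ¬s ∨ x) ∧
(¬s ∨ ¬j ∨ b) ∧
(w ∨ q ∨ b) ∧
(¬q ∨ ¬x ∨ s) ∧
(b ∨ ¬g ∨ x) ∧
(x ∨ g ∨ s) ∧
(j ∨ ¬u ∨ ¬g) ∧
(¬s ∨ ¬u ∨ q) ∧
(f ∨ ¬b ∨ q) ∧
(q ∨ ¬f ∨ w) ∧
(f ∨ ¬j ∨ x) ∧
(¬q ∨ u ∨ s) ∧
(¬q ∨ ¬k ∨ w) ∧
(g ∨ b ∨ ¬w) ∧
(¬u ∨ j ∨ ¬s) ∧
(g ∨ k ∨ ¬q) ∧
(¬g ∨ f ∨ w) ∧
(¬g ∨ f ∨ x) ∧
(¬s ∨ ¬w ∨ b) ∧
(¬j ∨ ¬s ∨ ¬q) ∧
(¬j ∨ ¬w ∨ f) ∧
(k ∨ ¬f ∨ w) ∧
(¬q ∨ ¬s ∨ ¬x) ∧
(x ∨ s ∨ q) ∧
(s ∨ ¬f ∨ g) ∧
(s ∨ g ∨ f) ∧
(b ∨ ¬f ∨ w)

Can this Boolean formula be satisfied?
No

No, the formula is not satisfiable.

No assignment of truth values to the variables can make all 50 clauses true simultaneously.

The formula is UNSAT (unsatisfiable).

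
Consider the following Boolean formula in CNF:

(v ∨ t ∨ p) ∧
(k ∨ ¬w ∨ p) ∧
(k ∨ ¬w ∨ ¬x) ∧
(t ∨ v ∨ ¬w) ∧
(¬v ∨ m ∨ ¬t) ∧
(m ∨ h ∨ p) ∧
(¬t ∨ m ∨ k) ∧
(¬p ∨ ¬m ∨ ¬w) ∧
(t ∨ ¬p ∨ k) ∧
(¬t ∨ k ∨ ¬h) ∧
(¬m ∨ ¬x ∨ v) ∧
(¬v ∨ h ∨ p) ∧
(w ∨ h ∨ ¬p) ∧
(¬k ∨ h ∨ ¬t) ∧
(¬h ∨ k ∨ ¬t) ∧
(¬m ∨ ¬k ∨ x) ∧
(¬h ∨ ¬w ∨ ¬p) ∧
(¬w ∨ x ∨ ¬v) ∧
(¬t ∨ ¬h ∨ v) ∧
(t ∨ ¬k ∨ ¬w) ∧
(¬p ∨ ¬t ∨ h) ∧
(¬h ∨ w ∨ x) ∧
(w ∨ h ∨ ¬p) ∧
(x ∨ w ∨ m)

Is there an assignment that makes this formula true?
Yes

Yes, the formula is satisfiable.

One satisfying assignment is: x=False, k=False, h=False, m=True, t=True, p=False, v=False, w=False

Verification: With this assignment, all 24 clauses evaluate to true.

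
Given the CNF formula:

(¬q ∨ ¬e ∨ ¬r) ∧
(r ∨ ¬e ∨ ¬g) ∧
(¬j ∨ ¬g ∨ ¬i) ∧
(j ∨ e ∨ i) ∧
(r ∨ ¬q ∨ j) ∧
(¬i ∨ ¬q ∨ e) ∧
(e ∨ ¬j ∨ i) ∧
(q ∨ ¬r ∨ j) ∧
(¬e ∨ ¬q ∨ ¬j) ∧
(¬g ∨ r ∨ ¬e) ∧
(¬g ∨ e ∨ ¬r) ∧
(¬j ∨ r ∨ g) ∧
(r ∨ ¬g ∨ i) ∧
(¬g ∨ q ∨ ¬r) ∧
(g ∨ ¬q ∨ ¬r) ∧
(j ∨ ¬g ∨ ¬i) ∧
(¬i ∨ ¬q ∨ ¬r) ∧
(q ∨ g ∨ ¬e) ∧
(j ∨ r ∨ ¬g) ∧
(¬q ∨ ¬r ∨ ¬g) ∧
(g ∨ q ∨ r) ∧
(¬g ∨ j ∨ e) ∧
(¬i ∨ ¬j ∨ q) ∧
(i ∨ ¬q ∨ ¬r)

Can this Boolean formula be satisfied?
No

No, the formula is not satisfiable.

No assignment of truth values to the variables can make all 24 clauses true simultaneously.

The formula is UNSAT (unsatisfiable).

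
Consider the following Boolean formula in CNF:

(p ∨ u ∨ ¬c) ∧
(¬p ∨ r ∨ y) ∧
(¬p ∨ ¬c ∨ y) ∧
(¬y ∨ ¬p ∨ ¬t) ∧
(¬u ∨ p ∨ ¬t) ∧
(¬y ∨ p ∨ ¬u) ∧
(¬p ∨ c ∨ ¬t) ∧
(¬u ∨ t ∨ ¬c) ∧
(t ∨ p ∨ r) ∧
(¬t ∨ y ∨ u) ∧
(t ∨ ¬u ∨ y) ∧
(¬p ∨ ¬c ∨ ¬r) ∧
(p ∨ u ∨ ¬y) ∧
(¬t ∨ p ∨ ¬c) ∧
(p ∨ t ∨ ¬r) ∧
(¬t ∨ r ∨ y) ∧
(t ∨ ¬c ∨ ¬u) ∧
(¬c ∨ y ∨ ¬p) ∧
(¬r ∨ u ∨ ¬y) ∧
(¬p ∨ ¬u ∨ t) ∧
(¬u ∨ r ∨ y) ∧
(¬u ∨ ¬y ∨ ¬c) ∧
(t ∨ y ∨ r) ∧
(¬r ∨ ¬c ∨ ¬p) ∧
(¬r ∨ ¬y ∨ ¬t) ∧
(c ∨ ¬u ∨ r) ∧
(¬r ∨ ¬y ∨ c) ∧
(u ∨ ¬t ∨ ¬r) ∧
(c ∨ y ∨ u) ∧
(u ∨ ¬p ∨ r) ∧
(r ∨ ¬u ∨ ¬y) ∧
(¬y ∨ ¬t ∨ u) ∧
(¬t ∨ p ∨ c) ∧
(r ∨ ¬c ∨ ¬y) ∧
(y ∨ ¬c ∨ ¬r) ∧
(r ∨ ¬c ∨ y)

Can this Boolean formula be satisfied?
No

No, the formula is not satisfiable.

No assignment of truth values to the variables can make all 36 clauses true simultaneously.

The formula is UNSAT (unsatisfiable).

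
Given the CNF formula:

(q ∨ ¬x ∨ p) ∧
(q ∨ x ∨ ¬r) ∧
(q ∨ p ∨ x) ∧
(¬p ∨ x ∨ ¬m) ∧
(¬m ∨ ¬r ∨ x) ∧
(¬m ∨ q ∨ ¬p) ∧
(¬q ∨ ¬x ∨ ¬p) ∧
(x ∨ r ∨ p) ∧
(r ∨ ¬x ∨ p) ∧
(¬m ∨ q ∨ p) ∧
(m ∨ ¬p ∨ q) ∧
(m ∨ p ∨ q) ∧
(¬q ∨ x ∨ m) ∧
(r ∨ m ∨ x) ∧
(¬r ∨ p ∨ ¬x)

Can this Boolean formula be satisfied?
No

No, the formula is not satisfiable.

No assignment of truth values to the variables can make all 15 clauses true simultaneously.

The formula is UNSAT (unsatisfiable).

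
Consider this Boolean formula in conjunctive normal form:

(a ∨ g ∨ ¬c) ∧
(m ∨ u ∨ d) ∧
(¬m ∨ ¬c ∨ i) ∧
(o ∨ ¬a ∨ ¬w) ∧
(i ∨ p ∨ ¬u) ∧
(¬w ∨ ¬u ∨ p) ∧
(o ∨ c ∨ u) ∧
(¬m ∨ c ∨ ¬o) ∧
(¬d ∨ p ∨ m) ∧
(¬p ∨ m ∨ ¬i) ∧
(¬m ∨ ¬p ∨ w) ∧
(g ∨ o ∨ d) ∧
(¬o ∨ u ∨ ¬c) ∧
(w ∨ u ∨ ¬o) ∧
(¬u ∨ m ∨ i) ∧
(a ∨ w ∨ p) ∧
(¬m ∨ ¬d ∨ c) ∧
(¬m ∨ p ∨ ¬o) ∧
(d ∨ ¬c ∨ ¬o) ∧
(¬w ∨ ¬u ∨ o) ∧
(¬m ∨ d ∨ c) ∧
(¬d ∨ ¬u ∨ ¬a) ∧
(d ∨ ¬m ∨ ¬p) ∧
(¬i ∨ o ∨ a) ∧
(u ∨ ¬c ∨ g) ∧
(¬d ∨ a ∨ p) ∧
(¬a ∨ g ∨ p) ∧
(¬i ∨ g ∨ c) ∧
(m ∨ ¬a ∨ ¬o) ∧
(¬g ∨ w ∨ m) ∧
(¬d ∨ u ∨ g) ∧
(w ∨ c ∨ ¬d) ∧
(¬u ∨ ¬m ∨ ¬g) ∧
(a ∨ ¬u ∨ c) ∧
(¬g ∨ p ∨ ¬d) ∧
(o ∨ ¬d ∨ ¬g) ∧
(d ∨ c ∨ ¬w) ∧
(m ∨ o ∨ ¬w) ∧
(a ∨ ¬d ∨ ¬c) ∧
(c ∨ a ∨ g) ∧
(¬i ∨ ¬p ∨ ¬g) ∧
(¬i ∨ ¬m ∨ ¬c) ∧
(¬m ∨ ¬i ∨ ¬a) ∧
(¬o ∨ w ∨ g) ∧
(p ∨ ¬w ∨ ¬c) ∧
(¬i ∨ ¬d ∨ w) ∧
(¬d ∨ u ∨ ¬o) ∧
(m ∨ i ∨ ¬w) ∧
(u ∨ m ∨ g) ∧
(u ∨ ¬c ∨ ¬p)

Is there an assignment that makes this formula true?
No

No, the formula is not satisfiable.

No assignment of truth values to the variables can make all 50 clauses true simultaneously.

The formula is UNSAT (unsatisfiable).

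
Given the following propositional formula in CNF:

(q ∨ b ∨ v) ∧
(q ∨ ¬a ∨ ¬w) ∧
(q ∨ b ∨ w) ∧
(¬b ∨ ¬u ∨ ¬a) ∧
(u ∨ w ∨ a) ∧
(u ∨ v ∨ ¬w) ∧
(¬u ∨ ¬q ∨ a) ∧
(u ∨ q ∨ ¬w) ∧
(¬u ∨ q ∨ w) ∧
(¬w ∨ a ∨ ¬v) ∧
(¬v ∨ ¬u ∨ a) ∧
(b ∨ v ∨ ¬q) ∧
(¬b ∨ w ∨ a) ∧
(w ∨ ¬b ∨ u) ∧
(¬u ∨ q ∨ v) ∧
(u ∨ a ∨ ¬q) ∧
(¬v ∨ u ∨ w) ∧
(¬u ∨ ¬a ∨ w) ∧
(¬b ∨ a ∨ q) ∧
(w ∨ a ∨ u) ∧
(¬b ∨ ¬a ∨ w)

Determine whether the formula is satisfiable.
Yes

Yes, the formula is satisfiable.

One satisfying assignment is: b=False, q=True, w=True, v=True, u=False, a=True

Verification: With this assignment, all 21 clauses evaluate to true.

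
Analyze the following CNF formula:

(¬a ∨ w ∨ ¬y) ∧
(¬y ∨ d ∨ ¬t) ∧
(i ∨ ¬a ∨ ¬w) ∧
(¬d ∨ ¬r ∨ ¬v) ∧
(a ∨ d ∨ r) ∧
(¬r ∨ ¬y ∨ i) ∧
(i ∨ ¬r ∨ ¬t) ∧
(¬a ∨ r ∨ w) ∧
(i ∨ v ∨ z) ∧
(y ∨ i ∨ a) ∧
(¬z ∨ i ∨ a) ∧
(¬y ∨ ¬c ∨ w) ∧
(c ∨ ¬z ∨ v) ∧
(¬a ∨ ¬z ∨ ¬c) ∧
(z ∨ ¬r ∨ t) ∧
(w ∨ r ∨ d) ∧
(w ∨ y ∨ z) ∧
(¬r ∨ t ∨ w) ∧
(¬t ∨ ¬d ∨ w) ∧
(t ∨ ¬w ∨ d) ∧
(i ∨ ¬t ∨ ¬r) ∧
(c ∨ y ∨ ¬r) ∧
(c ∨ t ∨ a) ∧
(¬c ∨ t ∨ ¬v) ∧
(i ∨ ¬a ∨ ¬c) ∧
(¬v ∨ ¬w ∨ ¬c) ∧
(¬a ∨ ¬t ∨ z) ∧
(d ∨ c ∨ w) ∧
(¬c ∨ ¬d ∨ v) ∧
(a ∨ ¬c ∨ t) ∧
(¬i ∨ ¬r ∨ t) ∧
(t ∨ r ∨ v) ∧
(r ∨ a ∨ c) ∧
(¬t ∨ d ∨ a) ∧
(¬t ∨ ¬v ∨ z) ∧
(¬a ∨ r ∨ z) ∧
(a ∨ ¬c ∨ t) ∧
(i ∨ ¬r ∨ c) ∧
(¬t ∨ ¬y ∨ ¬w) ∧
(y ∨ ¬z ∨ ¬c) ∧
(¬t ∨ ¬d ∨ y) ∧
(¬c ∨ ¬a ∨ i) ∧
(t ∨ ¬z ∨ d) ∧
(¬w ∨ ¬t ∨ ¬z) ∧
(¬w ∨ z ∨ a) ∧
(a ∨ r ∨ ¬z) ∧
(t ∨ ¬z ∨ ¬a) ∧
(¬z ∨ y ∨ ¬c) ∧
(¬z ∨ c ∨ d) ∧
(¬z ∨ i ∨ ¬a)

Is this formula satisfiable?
No

No, the formula is not satisfiable.

No assignment of truth values to the variables can make all 50 clauses true simultaneously.

The formula is UNSAT (unsatisfiable).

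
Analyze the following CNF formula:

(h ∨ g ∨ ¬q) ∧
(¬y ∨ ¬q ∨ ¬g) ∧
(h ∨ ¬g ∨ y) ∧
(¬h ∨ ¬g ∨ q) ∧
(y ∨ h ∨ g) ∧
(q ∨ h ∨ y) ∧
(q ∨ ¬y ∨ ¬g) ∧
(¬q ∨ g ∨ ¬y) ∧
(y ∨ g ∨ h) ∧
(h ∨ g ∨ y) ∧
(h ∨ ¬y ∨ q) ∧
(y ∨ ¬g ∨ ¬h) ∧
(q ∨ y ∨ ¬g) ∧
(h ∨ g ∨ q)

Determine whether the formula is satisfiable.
Yes

Yes, the formula is satisfiable.

One satisfying assignment is: h=True, g=False, q=False, y=False

Verification: With this assignment, all 14 clauses evaluate to true.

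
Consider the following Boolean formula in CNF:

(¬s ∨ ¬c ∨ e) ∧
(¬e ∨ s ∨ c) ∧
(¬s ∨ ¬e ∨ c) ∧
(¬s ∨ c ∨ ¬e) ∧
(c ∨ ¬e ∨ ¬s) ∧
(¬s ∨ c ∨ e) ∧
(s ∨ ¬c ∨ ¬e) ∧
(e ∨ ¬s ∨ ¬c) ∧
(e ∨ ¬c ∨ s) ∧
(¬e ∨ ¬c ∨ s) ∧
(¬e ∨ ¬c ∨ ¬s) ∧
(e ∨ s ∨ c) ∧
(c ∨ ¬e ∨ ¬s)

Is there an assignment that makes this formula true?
No

No, the formula is not satisfiable.

No assignment of truth values to the variables can make all 13 clauses true simultaneously.

The formula is UNSAT (unsatisfiable).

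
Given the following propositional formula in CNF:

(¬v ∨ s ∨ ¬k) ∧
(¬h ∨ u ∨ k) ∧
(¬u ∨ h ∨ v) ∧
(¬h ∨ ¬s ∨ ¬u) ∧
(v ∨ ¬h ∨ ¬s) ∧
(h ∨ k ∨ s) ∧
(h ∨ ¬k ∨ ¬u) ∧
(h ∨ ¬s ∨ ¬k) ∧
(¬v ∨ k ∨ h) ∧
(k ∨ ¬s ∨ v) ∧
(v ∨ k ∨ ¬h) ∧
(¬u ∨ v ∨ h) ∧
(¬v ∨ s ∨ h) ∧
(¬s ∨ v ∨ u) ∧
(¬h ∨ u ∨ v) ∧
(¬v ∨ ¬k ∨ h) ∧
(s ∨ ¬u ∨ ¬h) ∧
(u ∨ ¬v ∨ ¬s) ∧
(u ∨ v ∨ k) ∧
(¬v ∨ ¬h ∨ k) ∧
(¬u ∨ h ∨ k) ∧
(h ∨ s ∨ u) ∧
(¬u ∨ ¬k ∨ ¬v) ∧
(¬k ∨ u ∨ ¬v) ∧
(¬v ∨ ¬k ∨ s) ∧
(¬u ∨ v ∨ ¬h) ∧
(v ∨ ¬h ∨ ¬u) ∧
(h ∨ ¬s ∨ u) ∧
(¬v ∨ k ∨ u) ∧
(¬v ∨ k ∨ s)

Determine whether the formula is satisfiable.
No

No, the formula is not satisfiable.

No assignment of truth values to the variables can make all 30 clauses true simultaneously.

The formula is UNSAT (unsatisfiable).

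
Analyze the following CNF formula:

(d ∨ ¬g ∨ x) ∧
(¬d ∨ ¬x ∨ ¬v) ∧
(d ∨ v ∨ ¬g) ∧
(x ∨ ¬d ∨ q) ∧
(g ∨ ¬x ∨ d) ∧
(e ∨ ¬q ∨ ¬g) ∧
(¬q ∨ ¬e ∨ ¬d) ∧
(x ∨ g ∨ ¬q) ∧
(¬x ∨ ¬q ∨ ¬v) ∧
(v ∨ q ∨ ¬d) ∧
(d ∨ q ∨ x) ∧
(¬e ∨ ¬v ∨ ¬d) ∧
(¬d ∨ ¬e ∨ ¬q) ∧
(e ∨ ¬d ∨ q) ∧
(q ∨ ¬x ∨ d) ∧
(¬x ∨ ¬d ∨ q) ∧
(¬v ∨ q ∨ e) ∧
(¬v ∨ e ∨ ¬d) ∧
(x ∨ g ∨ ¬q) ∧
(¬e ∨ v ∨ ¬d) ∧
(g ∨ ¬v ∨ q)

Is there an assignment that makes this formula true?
Yes

Yes, the formula is satisfiable.

One satisfying assignment is: d=True, e=False, x=True, g=False, v=False, q=True

Verification: With this assignment, all 21 clauses evaluate to true.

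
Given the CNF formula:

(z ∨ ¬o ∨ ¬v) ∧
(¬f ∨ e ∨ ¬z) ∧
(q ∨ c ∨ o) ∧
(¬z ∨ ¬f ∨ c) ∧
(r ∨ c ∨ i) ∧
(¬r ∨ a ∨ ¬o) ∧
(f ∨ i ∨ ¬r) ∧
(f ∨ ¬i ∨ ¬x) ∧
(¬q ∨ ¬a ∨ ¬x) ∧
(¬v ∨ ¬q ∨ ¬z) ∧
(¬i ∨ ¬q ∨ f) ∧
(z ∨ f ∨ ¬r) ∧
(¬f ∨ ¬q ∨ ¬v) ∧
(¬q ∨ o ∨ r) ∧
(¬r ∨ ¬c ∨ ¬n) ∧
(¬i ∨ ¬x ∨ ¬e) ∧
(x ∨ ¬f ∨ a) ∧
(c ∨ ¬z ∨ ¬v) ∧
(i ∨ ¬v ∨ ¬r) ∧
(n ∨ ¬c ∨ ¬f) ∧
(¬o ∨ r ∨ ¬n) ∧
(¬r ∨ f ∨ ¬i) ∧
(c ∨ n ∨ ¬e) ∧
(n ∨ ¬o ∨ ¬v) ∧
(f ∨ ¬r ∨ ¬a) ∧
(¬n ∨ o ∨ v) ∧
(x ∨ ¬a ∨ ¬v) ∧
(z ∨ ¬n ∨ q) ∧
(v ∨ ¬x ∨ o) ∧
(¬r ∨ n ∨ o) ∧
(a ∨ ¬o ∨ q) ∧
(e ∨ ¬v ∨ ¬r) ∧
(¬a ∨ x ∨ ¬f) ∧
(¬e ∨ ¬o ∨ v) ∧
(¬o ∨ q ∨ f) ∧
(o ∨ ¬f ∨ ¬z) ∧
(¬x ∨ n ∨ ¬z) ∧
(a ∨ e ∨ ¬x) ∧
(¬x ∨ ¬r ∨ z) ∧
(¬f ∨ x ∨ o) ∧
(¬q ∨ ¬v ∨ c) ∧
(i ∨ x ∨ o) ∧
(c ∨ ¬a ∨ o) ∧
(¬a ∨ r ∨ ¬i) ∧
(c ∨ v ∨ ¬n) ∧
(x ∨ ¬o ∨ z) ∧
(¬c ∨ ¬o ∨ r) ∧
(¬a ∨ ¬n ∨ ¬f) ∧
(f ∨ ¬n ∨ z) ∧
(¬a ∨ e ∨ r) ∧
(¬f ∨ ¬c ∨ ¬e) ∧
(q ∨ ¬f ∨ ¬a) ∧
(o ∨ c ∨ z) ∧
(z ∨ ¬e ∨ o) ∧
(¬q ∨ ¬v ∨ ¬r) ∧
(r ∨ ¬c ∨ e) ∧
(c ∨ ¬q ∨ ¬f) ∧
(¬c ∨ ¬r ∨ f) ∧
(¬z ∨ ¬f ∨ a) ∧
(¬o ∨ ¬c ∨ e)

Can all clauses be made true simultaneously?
Yes

Yes, the formula is satisfiable.

One satisfying assignment is: a=False, z=True, e=True, r=False, i=True, q=False, v=False, f=False, o=False, x=False, n=False, c=True

Verification: With this assignment, all 60 clauses evaluate to true.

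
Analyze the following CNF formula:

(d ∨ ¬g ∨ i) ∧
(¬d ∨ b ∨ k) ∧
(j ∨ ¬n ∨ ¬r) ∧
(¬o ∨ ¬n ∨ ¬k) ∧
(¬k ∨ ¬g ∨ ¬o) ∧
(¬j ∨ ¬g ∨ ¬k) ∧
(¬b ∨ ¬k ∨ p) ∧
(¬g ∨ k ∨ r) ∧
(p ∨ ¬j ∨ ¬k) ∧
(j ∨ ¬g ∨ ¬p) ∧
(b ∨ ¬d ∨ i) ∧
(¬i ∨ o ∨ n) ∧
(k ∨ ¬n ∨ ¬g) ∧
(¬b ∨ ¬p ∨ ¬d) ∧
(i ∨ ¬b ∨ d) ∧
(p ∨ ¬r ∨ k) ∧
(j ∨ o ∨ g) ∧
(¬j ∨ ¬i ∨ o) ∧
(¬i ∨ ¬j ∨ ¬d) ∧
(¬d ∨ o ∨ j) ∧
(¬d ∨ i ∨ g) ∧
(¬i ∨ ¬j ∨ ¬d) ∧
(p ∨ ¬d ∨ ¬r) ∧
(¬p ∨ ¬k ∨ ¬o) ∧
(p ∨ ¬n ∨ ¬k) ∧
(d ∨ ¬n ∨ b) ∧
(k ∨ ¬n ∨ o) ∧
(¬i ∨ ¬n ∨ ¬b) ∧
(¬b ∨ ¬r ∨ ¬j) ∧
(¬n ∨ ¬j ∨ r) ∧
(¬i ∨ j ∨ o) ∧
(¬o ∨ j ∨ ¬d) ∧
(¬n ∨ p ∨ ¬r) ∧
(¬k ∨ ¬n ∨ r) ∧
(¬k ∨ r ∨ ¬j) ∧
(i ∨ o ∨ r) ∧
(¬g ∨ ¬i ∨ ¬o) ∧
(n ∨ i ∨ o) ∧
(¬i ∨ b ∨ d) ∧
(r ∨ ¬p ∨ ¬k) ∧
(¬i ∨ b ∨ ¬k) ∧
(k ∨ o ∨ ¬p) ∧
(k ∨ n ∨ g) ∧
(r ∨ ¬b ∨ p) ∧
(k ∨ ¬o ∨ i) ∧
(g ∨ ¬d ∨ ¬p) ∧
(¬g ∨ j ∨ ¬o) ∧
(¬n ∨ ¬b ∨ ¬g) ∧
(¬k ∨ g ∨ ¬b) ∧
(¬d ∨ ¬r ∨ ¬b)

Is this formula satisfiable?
Yes

Yes, the formula is satisfiable.

One satisfying assignment is: d=False, g=False, n=False, r=False, j=False, k=True, b=False, p=False, o=True, i=False

Verification: With this assignment, all 50 clauses evaluate to true.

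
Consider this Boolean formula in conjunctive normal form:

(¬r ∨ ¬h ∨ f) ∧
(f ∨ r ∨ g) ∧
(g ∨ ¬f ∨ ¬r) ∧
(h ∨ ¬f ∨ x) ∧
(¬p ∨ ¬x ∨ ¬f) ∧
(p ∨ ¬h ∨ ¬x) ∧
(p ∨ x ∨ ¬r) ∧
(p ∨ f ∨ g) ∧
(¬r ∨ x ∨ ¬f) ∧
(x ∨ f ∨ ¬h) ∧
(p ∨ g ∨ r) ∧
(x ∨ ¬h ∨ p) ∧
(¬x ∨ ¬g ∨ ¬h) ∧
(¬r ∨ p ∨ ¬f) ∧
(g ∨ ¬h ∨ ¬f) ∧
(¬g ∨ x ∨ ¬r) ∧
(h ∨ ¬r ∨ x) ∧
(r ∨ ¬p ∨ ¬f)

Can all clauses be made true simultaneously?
Yes

Yes, the formula is satisfiable.

One satisfying assignment is: f=False, r=False, x=False, h=False, p=False, g=True

Verification: With this assignment, all 18 clauses evaluate to true.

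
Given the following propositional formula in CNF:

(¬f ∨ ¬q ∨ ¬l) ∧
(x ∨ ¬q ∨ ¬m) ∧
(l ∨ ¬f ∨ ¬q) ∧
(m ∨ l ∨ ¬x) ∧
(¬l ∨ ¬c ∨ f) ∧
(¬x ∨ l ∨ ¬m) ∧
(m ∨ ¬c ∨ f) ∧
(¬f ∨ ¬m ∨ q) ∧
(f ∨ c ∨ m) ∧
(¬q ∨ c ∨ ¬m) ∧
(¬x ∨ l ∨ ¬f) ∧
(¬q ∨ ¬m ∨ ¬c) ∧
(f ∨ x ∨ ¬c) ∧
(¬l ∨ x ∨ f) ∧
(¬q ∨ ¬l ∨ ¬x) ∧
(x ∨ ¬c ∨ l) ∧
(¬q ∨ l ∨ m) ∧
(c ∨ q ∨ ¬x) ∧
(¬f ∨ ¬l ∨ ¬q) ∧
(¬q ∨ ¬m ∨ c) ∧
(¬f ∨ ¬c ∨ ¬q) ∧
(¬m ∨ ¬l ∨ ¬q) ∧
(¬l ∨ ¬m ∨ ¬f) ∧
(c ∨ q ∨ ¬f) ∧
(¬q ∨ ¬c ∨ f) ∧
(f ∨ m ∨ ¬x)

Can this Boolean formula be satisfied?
Yes

Yes, the formula is satisfiable.

One satisfying assignment is: c=True, l=True, q=False, f=True, m=False, x=False

Verification: With this assignment, all 26 clauses evaluate to true.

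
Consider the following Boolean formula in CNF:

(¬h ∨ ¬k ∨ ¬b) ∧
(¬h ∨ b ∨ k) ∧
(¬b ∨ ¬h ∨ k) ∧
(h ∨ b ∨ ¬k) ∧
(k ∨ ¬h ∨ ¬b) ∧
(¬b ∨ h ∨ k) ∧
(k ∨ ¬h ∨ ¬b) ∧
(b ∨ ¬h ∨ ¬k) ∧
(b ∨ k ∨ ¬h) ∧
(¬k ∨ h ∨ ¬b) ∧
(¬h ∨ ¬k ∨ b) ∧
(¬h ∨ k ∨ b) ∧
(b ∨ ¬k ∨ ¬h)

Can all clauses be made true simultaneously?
Yes

Yes, the formula is satisfiable.

One satisfying assignment is: k=False, h=False, b=False

Verification: With this assignment, all 13 clauses evaluate to true.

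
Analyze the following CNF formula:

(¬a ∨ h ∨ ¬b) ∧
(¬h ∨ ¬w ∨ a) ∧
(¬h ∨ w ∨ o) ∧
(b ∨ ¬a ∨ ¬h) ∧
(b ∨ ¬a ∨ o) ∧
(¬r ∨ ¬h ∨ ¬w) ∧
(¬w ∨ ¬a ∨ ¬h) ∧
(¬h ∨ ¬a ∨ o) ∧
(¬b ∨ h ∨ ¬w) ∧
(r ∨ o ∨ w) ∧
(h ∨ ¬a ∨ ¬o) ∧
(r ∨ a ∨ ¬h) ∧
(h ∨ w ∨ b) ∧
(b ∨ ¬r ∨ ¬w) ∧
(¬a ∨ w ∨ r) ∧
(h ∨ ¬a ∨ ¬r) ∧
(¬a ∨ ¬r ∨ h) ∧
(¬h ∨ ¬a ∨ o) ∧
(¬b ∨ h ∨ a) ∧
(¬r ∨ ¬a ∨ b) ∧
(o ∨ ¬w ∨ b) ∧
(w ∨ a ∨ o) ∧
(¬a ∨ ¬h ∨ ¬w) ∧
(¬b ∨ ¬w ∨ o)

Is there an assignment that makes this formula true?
Yes

Yes, the formula is satisfiable.

One satisfying assignment is: w=True, a=False, b=False, r=False, h=False, o=True

Verification: With this assignment, all 24 clauses evaluate to true.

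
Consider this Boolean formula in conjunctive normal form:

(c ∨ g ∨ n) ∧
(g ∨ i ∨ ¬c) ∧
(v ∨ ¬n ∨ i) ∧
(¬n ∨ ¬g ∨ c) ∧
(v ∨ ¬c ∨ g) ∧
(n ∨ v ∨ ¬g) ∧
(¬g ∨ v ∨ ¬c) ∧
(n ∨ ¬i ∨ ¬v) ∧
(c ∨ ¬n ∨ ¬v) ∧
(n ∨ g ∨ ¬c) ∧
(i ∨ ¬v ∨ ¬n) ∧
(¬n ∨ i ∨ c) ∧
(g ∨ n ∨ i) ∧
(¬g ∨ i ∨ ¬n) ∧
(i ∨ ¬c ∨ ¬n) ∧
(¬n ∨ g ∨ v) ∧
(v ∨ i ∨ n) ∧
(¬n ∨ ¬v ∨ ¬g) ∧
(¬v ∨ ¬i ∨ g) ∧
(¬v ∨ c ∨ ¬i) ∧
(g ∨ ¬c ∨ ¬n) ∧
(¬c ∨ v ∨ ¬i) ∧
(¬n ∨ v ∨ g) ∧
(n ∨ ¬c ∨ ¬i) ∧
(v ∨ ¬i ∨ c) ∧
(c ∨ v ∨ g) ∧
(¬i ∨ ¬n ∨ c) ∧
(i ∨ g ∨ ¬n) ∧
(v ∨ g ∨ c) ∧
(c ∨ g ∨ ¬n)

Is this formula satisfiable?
Yes

Yes, the formula is satisfiable.

One satisfying assignment is: c=False, n=False, v=True, g=True, i=False

Verification: With this assignment, all 30 clauses evaluate to true.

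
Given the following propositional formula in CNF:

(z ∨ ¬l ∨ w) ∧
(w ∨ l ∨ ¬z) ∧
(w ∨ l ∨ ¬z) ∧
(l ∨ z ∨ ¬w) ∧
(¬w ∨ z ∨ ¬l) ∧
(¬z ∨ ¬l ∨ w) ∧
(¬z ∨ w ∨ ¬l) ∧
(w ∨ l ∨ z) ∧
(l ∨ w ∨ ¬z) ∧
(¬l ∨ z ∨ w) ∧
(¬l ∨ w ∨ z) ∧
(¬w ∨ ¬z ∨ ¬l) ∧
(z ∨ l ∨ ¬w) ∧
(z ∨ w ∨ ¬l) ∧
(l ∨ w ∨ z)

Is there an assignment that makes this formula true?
Yes

Yes, the formula is satisfiable.

One satisfying assignment is: l=False, w=True, z=True

Verification: With this assignment, all 15 clauses evaluate to true.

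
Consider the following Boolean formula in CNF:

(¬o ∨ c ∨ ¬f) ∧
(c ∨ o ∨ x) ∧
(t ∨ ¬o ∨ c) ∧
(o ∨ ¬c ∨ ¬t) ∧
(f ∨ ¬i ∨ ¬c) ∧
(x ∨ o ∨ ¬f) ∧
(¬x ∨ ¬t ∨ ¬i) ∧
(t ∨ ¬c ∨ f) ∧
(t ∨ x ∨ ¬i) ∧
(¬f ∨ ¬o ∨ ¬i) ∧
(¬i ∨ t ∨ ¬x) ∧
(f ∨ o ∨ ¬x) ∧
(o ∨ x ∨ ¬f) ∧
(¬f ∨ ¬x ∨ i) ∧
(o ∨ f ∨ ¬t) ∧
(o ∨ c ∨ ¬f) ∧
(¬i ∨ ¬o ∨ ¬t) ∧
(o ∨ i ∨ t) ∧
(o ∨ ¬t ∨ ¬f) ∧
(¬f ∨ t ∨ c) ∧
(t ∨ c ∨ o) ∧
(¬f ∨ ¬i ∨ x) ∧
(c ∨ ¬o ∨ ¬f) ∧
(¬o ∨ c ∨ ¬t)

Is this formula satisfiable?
Yes

Yes, the formula is satisfiable.

One satisfying assignment is: i=False, o=True, c=True, x=False, f=True, t=False

Verification: With this assignment, all 24 clauses evaluate to true.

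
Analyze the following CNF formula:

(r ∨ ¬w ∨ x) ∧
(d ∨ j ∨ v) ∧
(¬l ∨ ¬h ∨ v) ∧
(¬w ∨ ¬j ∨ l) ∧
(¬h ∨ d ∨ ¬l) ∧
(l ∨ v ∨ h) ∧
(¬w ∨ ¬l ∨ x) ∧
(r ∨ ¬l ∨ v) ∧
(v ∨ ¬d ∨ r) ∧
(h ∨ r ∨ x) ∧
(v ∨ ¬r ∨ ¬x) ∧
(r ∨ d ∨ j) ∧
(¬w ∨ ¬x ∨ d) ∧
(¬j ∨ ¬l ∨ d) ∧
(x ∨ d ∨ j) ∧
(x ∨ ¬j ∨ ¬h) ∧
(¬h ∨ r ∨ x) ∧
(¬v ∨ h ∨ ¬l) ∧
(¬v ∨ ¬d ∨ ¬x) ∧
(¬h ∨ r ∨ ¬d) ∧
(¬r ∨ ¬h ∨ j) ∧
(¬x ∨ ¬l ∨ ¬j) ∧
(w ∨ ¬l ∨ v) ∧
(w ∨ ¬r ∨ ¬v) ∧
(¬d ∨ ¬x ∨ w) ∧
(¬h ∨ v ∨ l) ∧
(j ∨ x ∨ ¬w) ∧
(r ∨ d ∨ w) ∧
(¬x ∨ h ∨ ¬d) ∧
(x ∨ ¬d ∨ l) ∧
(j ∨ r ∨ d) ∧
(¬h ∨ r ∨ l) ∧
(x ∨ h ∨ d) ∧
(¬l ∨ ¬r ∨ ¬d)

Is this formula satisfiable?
No

No, the formula is not satisfiable.

No assignment of truth values to the variables can make all 34 clauses true simultaneously.

The formula is UNSAT (unsatisfiable).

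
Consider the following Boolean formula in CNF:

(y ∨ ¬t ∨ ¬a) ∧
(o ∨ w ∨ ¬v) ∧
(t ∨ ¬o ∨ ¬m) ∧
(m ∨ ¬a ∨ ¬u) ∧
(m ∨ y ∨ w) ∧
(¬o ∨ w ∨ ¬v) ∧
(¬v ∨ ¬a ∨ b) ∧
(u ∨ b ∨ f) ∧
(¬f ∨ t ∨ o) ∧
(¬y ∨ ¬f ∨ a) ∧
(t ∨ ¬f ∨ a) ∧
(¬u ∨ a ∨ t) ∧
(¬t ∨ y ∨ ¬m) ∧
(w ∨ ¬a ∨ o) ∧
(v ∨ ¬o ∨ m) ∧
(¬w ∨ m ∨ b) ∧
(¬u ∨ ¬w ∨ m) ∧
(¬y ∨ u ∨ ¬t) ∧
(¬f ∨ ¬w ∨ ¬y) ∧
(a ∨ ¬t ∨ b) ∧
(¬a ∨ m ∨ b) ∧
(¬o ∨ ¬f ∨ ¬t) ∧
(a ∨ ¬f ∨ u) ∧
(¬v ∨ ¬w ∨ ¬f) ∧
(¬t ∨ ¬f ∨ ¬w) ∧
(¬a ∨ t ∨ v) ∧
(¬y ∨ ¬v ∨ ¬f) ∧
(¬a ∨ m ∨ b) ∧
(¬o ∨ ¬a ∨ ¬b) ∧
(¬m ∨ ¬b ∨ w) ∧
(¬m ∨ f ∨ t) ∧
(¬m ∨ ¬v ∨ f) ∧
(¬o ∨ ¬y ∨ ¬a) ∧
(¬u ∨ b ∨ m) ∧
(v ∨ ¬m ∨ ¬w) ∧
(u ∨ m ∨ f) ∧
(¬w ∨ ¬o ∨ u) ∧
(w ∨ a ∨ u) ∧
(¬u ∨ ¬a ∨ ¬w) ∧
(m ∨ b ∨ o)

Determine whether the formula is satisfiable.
Yes

Yes, the formula is satisfiable.

One satisfying assignment is: m=False, y=True, w=False, o=False, a=False, t=True, b=True, u=True, f=False, v=False

Verification: With this assignment, all 40 clauses evaluate to true.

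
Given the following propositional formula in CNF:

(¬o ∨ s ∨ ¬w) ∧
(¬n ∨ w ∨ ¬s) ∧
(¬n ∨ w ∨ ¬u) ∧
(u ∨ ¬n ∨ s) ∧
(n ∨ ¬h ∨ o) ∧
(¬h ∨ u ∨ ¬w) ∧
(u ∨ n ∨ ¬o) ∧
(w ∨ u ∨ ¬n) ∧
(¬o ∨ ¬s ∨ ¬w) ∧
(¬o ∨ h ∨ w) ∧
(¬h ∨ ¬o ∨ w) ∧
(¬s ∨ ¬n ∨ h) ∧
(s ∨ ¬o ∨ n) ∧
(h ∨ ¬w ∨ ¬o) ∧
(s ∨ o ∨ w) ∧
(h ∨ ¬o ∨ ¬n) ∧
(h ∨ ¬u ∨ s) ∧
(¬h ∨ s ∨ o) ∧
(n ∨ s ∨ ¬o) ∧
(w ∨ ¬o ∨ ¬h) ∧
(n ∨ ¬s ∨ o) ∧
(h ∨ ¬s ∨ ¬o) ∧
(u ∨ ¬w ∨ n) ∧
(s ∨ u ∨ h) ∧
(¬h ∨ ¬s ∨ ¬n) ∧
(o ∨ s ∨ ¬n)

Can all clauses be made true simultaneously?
No

No, the formula is not satisfiable.

No assignment of truth values to the variables can make all 26 clauses true simultaneously.

The formula is UNSAT (unsatisfiable).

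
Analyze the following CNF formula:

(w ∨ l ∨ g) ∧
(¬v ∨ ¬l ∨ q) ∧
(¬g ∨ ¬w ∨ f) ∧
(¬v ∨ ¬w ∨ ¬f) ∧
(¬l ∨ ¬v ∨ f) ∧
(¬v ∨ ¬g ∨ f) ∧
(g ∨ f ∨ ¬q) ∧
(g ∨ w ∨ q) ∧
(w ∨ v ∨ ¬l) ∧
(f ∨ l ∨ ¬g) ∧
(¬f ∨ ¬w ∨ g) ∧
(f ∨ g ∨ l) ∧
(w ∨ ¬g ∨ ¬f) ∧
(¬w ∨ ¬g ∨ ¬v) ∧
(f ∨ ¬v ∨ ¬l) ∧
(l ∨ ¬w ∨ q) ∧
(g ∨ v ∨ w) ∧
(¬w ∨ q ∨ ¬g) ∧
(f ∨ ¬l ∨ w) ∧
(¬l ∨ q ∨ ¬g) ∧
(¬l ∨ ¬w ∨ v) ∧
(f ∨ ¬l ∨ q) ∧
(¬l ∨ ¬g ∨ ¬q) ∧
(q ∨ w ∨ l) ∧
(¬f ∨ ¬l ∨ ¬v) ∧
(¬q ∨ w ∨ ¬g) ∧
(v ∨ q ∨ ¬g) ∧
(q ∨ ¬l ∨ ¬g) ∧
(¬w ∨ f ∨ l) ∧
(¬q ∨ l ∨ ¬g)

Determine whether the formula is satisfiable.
No

No, the formula is not satisfiable.

No assignment of truth values to the variables can make all 30 clauses true simultaneously.

The formula is UNSAT (unsatisfiable).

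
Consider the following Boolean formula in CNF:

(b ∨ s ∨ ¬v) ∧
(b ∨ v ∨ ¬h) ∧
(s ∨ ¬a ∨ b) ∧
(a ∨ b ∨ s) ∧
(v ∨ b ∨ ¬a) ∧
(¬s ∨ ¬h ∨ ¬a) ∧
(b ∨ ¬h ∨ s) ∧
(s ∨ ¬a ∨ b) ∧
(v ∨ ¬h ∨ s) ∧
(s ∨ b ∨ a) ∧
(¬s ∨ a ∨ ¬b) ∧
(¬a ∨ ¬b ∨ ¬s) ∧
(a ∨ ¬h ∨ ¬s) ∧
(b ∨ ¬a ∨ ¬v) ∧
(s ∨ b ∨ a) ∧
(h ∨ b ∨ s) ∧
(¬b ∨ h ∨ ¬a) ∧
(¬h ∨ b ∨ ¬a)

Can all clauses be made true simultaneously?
Yes

Yes, the formula is satisfiable.

One satisfying assignment is: s=False, h=False, v=False, a=False, b=True

Verification: With this assignment, all 18 clauses evaluate to true.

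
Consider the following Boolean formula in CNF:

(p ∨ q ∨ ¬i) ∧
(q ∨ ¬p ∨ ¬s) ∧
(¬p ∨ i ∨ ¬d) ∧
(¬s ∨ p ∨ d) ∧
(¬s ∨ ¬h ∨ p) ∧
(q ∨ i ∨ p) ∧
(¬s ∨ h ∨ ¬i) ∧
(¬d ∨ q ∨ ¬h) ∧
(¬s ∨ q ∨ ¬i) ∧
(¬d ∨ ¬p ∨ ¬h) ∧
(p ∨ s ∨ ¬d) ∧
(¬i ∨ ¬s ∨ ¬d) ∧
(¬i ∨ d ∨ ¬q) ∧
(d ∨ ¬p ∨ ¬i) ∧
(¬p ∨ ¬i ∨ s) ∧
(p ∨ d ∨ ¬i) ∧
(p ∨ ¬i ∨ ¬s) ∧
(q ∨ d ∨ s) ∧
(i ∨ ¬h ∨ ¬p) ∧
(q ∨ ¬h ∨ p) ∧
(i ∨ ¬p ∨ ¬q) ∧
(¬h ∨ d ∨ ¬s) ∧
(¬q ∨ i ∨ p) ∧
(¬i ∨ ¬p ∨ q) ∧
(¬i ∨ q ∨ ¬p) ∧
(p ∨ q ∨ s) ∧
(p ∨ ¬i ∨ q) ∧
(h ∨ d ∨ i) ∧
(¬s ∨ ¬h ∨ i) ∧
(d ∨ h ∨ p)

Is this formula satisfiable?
No

No, the formula is not satisfiable.

No assignment of truth values to the variables can make all 30 clauses true simultaneously.

The formula is UNSAT (unsatisfiable).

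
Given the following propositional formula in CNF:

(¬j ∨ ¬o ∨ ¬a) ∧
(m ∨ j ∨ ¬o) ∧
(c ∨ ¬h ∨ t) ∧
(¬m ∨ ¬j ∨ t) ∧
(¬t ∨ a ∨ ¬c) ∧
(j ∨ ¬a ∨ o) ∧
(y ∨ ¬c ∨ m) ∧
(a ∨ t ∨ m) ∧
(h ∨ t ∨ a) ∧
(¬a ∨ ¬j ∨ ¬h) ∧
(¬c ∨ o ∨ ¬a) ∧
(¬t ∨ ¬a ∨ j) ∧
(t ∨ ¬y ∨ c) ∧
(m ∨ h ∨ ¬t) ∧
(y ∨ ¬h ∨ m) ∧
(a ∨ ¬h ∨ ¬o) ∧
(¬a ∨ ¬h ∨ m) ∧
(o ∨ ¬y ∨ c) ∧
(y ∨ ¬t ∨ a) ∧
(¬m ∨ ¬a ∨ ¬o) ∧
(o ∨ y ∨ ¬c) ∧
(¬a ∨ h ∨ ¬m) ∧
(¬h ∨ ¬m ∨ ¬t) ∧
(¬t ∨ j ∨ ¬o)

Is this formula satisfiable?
Yes

Yes, the formula is satisfiable.

One satisfying assignment is: o=False, m=False, j=True, t=False, y=False, a=True, c=False, h=False

Verification: With this assignment, all 24 clauses evaluate to true.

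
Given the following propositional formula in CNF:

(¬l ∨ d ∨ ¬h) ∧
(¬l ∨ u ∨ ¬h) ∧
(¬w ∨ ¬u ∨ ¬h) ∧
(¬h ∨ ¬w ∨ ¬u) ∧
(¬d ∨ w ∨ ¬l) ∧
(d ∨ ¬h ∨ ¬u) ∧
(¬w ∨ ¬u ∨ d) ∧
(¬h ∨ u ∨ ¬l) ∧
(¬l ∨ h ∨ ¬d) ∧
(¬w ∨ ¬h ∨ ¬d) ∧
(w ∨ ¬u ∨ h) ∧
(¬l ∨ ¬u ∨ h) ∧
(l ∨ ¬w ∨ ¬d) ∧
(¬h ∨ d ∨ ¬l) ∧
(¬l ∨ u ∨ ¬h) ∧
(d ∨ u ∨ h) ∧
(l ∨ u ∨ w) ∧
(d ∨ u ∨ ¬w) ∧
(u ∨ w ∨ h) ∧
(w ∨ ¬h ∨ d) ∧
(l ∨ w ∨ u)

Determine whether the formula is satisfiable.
Yes

Yes, the formula is satisfiable.

One satisfying assignment is: h=True, u=True, l=False, d=True, w=False

Verification: With this assignment, all 21 clauses evaluate to true.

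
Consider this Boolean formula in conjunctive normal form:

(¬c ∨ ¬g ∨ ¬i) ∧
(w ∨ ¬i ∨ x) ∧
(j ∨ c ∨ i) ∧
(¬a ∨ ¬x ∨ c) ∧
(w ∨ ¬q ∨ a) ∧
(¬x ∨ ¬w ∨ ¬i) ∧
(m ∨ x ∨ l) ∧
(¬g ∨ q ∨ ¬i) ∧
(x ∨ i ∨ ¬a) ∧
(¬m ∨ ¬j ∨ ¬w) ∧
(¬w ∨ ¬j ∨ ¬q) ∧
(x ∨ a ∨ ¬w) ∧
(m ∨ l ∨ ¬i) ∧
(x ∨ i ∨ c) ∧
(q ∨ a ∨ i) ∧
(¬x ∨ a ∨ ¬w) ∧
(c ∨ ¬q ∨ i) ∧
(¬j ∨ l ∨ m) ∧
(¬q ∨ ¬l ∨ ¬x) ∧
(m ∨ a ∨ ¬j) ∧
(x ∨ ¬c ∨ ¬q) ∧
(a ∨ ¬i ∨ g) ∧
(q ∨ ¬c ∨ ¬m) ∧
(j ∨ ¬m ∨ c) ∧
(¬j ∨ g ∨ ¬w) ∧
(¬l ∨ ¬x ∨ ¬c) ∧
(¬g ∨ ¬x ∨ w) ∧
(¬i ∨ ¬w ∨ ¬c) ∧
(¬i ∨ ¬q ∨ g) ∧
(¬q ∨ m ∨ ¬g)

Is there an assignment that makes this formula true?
Yes

Yes, the formula is satisfiable.

One satisfying assignment is: a=True, x=True, g=False, m=False, i=False, q=False, c=True, j=False, l=False, w=False

Verification: With this assignment, all 30 clauses evaluate to true.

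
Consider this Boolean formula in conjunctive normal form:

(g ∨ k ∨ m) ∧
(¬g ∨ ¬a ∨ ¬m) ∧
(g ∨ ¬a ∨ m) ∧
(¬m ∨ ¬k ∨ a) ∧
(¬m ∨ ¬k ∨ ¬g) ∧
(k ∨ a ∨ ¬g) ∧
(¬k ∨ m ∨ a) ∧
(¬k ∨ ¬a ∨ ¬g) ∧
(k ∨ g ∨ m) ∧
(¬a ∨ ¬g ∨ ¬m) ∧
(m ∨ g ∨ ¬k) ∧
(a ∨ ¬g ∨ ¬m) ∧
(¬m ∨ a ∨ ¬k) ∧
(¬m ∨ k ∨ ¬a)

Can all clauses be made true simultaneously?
Yes

Yes, the formula is satisfiable.

One satisfying assignment is: g=False, k=False, m=True, a=False

Verification: With this assignment, all 14 clauses evaluate to true.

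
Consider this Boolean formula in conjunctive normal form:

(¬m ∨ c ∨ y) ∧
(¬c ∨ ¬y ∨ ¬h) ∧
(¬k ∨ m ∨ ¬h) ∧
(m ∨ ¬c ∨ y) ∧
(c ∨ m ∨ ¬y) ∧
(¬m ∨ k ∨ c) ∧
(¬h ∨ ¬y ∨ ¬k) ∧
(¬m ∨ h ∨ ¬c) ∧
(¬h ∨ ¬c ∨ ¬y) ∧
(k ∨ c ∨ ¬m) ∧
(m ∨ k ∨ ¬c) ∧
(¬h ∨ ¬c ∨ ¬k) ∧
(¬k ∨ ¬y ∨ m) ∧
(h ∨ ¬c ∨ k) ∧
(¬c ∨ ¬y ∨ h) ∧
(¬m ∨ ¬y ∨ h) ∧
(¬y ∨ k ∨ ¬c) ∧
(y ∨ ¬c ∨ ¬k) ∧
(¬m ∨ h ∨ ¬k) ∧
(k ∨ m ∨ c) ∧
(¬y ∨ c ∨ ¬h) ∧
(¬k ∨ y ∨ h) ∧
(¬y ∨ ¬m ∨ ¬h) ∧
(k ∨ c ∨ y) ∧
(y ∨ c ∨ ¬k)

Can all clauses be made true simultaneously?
Yes

Yes, the formula is satisfiable.

One satisfying assignment is: y=False, c=True, k=False, h=True, m=True

Verification: With this assignment, all 25 clauses evaluate to true.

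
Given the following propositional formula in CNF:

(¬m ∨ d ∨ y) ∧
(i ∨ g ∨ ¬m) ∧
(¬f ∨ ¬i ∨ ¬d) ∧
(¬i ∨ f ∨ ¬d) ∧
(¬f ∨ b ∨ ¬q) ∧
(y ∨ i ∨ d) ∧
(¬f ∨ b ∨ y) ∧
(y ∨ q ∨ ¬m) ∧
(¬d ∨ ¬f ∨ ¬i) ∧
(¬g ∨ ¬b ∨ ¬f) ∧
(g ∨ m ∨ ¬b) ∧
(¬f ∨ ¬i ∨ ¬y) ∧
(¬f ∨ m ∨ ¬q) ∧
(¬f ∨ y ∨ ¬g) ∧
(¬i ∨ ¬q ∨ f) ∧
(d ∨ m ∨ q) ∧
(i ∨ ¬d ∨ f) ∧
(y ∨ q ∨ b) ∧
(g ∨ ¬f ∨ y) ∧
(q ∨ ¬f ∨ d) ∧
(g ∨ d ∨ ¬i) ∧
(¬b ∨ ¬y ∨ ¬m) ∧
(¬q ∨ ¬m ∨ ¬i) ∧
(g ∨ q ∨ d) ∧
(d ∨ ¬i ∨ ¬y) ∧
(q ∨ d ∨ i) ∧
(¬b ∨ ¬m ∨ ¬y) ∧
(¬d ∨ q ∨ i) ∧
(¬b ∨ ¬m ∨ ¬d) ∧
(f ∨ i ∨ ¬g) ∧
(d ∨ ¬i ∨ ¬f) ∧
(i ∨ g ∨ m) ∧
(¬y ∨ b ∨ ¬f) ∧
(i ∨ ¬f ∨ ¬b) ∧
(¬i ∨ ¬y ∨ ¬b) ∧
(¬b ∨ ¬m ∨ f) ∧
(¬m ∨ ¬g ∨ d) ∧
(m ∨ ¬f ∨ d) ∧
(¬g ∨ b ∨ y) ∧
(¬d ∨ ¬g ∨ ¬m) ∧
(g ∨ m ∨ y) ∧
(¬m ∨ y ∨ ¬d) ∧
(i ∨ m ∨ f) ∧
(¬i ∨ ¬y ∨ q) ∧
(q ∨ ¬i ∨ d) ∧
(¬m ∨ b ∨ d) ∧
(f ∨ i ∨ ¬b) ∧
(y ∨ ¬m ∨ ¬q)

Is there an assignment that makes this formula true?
No

No, the formula is not satisfiable.

No assignment of truth values to the variables can make all 48 clauses true simultaneously.

The formula is UNSAT (unsatisfiable).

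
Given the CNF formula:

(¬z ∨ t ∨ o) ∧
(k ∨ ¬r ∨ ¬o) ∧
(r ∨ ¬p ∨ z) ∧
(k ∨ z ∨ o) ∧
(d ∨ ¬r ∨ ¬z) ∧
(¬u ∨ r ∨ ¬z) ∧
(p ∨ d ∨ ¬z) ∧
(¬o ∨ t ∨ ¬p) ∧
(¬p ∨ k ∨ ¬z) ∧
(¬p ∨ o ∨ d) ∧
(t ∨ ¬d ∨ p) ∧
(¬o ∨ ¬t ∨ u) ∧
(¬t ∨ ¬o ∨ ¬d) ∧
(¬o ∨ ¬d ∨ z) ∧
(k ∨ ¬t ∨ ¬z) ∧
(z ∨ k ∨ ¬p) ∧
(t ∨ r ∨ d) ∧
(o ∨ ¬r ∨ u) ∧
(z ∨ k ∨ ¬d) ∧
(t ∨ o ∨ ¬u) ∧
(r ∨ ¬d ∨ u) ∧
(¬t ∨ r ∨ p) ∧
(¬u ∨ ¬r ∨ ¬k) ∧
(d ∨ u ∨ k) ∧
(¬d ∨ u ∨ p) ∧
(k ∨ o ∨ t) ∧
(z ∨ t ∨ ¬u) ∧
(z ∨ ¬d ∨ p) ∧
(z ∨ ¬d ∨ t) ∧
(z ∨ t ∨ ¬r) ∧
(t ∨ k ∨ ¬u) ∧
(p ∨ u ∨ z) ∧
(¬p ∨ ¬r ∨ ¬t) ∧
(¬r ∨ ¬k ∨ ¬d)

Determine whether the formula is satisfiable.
No

No, the formula is not satisfiable.

No assignment of truth values to the variables can make all 34 clauses true simultaneously.

The formula is UNSAT (unsatisfiable).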